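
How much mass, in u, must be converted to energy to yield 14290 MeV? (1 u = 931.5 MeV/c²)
m = E/c² = 15.34 u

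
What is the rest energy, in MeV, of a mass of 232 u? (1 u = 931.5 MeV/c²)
E = mc² = 2.161e5 MeV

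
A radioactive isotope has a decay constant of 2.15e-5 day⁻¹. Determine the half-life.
t½ = ln(2)/λ = 32240 days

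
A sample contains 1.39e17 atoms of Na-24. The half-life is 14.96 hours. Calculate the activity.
A = λN = 6.44e15 decays/hour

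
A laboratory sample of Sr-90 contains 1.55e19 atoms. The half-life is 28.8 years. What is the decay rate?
A = λN = 3.73e17 decays/year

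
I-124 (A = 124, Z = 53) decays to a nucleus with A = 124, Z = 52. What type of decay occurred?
ΔA = 0, ΔZ = -1 ⇒ beta-plus decay (β⁺) or electron capture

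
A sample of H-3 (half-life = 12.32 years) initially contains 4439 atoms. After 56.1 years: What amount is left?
N = N₀(1/2)^(t/t½) = 189 atoms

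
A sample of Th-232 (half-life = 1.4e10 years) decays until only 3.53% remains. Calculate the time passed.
t = t½ × log₂(N₀/N) = 6.754e10 years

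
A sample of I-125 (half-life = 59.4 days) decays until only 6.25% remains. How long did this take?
t = t½ × log₂(N₀/N) = 237.6 days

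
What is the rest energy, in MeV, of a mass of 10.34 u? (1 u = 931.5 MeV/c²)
E = mc² = 9632 MeV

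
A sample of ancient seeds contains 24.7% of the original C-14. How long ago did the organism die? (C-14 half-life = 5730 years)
Age = t½ × log₂(1/ratio) = 11560 years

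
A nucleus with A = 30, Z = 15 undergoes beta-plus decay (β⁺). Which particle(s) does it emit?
β⁺: positron (e⁺) + neutrino (νₑ)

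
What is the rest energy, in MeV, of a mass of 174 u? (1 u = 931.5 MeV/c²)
E = mc² = 1.621e5 MeV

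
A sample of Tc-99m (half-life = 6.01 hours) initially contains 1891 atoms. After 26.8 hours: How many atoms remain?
N = N₀(1/2)^(t/t½) = 85.97 atoms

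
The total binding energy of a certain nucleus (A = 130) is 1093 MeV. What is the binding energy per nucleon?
B.E./A = 1093/130 = 8.408 MeV/nucleon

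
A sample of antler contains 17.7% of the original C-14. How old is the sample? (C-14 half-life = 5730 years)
Age = t½ × log₂(1/ratio) = 14310 years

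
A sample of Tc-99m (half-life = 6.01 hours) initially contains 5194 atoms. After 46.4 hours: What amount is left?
N = N₀(1/2)^(t/t½) = 24.63 atoms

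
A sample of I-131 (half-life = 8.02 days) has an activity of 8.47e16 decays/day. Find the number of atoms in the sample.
N = A/λ = 9.8e17 atoms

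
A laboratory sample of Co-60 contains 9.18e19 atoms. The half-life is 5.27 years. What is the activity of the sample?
A = λN = 1.207e19 decays/year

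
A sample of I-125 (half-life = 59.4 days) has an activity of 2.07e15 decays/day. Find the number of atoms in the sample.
N = A/λ = 1.774e17 atoms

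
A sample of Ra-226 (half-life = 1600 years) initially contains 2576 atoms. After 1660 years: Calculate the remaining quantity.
N = N₀(1/2)^(t/t½) = 1255 atoms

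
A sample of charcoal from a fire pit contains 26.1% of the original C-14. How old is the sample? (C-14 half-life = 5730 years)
Age = t½ × log₂(1/ratio) = 11100 years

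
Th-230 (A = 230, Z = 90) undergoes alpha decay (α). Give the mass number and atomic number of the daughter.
Daughter: A = 226, Z = 88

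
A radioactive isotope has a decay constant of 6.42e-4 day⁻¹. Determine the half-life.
t½ = ln(2)/λ = 1080 days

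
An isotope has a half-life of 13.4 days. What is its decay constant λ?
λ = ln(2)/t½ = 0.05173 day⁻¹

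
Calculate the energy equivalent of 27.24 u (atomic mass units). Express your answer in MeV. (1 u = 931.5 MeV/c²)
E = mc² = 25370 MeV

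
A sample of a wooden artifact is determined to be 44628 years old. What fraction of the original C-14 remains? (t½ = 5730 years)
N/N₀ = (1/2)^(t/t½) = 0.004523 = 0.452%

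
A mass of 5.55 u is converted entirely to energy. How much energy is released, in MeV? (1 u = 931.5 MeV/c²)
E = mc² = 5170 MeV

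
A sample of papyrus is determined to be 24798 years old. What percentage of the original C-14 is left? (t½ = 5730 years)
N/N₀ = (1/2)^(t/t½) = 0.0498 = 4.98%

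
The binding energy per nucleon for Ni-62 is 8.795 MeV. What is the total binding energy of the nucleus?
B.E. = 8.795 × 62 = 545.3 MeV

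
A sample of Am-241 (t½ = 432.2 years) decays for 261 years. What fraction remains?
N/N₀ = (1/2)^(t/t½) = 0.658 = 65.8%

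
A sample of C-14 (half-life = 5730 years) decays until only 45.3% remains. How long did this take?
t = t½ × log₂(N₀/N) = 6546 years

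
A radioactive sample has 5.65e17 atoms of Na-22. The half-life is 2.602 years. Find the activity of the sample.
A = λN = 1.505e17 decays/year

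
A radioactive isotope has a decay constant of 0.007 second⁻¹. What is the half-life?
t½ = ln(2)/λ = 99.02 seconds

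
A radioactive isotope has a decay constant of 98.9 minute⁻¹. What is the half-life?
t½ = ln(2)/λ = 0.007009 minutes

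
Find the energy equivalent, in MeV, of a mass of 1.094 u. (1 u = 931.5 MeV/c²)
E = mc² = 1019 MeV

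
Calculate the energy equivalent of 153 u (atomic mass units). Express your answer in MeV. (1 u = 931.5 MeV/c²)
E = mc² = 1.425e5 MeV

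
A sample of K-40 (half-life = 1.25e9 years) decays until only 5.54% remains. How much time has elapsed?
t = t½ × log₂(N₀/N) = 5.217e9 years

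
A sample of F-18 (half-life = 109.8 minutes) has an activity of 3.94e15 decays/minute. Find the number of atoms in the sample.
N = A/λ = 6.241e17 atoms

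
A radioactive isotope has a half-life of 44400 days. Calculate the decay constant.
λ = ln(2)/t½ = 1.561e-5 day⁻¹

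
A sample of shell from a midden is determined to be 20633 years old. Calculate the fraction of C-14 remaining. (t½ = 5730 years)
N/N₀ = (1/2)^(t/t½) = 0.08242 = 8.24%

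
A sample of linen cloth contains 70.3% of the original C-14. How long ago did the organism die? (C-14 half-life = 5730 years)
Age = t½ × log₂(1/ratio) = 2913 years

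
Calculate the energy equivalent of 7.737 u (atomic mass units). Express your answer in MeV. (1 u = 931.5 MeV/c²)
E = mc² = 7207 MeV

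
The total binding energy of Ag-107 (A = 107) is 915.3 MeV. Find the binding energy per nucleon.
B.E./A = 915.3/107 = 8.554 MeV/nucleon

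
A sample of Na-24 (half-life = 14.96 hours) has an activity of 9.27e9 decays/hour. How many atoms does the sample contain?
N = A/λ = 2.001e11 atoms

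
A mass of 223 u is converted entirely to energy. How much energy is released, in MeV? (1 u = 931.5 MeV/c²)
E = mc² = 2.077e5 MeV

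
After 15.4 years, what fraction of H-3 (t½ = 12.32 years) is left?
N/N₀ = (1/2)^(t/t½) = 0.4204 = 42%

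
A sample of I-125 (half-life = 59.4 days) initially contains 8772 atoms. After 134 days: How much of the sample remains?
N = N₀(1/2)^(t/t½) = 1837 atoms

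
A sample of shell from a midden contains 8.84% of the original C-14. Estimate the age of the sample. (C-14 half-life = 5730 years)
Age = t½ × log₂(1/ratio) = 20050 years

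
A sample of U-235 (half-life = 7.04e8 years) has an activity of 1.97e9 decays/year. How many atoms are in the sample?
N = A/λ = 2.001e18 atoms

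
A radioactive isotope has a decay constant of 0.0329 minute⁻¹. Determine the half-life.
t½ = ln(2)/λ = 21.07 minutes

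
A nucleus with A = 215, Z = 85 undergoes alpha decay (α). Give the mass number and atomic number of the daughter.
Daughter: A = 211, Z = 83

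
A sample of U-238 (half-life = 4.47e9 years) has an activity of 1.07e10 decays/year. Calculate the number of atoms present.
N = A/λ = 6.9e19 atoms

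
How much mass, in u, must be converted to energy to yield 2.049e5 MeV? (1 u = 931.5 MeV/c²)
m = E/c² = 220 u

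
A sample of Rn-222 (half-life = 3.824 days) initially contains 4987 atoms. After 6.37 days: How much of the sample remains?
N = N₀(1/2)^(t/t½) = 1572 atoms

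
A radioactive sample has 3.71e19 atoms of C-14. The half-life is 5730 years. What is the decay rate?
A = λN = 4.488e15 decays/year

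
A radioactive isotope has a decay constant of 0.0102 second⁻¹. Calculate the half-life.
t½ = ln(2)/λ = 67.96 seconds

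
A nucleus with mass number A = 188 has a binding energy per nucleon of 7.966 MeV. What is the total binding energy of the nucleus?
B.E. = 7.966 × 188 = 1498 MeV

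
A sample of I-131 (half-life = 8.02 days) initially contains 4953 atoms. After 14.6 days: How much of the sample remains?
N = N₀(1/2)^(t/t½) = 1402 atoms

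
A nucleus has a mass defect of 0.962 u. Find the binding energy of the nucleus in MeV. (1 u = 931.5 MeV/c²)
B.E. = Δm × 931.5 = 896.1 MeV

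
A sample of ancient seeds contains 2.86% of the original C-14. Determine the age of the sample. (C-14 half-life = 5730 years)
Age = t½ × log₂(1/ratio) = 29380 years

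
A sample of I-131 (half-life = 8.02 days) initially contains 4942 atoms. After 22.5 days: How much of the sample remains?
N = N₀(1/2)^(t/t½) = 706.9 atoms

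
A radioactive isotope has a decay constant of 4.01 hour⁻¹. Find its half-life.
t½ = ln(2)/λ = 0.1729 hours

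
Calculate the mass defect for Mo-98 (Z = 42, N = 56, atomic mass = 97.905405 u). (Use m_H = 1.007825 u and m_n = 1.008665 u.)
Δm = Z·m_H + N·m_n − M = 0.9085 u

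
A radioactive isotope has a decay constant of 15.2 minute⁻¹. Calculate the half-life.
t½ = ln(2)/λ = 0.0456 minutes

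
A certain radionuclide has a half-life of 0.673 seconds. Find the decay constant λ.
λ = ln(2)/t½ = 1.03 second⁻¹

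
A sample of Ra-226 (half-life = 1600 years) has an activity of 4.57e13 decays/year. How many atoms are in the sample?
N = A/λ = 1.055e17 atoms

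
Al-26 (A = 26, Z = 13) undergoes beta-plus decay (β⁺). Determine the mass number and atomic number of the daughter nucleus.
Daughter: A = 26, Z = 12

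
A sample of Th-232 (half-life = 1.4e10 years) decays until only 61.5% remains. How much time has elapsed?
t = t½ × log₂(N₀/N) = 9.819e9 years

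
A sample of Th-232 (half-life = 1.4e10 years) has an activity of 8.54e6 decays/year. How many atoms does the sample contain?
N = A/λ = 1.725e17 atoms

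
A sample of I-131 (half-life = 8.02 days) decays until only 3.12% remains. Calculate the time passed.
t = t½ × log₂(N₀/N) = 40.12 days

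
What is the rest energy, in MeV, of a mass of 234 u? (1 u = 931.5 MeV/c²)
E = mc² = 2.18e5 MeV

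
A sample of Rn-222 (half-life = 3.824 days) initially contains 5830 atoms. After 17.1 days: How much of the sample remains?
N = N₀(1/2)^(t/t½) = 262.7 atoms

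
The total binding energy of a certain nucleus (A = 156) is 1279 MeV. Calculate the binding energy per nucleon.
B.E./A = 1279/156 = 8.199 MeV/nucleon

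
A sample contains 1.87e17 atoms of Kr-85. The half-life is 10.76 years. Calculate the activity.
A = λN = 1.205e16 decays/year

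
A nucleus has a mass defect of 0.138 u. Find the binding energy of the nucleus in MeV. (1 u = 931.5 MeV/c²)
B.E. = Δm × 931.5 = 128.5 MeV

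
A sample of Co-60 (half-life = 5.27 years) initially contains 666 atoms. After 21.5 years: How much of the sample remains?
N = N₀(1/2)^(t/t½) = 39.39 atoms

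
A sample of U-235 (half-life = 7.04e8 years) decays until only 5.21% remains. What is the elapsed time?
t = t½ × log₂(N₀/N) = 3.001e9 years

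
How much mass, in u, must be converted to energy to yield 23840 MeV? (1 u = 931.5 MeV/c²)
m = E/c² = 25.59 u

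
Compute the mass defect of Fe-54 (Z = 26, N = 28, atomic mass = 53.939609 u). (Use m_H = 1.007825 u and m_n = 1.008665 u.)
Δm = Z·m_H + N·m_n − M = 0.5065 u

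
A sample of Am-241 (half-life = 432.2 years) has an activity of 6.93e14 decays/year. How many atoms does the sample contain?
N = A/λ = 4.321e17 atoms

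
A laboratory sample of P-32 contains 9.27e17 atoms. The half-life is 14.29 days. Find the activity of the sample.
A = λN = 4.496e16 decays/day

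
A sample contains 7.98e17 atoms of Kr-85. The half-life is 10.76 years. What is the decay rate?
A = λN = 5.141e16 decays/year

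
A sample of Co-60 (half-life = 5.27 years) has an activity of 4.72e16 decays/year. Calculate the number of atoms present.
N = A/λ = 3.589e17 atoms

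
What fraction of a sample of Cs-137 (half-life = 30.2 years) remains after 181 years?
N/N₀ = (1/2)^(t/t½) = 0.0157 = 1.57%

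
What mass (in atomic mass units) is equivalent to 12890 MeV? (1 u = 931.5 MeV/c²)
m = E/c² = 13.84 u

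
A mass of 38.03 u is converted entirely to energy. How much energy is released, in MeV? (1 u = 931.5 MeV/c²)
E = mc² = 35420 MeV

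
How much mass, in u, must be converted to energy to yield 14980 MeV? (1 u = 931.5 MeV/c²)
m = E/c² = 16.08 u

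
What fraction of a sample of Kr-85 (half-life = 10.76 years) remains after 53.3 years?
N/N₀ = (1/2)^(t/t½) = 0.03227 = 3.23%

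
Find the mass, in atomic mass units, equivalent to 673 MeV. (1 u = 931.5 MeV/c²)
m = E/c² = 0.7225 u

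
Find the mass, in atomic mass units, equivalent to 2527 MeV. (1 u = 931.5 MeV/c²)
m = E/c² = 2.713 u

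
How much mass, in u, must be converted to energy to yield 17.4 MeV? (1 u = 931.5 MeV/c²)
m = E/c² = 0.01868 u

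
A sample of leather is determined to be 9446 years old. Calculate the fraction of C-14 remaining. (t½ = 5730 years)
N/N₀ = (1/2)^(t/t½) = 0.319 = 31.9%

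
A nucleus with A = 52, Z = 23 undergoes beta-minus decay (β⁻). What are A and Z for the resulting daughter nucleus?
Daughter: A = 52, Z = 24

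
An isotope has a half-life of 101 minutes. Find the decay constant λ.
λ = ln(2)/t½ = 0.006863 minute⁻¹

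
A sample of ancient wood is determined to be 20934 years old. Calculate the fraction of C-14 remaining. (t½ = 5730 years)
N/N₀ = (1/2)^(t/t½) = 0.07947 = 7.95%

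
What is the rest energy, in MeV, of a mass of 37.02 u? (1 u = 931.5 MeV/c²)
E = mc² = 34480 MeV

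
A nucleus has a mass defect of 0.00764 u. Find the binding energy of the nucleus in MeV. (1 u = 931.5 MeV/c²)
B.E. = Δm × 931.5 = 7.117 MeV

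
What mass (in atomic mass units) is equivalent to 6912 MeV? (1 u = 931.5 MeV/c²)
m = E/c² = 7.42 u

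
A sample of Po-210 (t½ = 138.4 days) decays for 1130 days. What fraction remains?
N/N₀ = (1/2)^(t/t½) = 0.003485 = 0.348%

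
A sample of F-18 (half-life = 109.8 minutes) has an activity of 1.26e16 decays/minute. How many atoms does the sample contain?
N = A/λ = 1.996e18 atoms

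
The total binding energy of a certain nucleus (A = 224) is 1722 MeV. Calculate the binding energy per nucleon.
B.E./A = 1722/224 = 7.688 MeV/nucleon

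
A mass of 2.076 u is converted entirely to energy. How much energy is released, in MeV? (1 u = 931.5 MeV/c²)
E = mc² = 1934 MeV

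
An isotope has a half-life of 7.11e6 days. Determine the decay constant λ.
λ = ln(2)/t½ = 9.749e-8 day⁻¹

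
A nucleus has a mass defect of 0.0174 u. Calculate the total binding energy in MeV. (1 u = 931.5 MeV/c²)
B.E. = Δm × 931.5 = 16.21 MeV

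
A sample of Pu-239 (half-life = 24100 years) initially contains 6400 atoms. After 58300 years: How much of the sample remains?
N = N₀(1/2)^(t/t½) = 1197 atoms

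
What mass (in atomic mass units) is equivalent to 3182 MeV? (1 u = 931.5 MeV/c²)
m = E/c² = 3.416 u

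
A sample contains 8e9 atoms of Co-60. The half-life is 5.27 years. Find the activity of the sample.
A = λN = 1.052e9 decays/year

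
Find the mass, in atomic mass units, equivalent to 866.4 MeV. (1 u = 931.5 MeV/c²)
m = E/c² = 0.9301 u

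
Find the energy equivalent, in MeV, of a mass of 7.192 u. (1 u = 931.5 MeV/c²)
E = mc² = 6699 MeV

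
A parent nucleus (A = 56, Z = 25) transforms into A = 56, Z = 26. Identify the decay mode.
ΔA = 0, ΔZ = +1 ⇒ beta-minus decay (β⁻)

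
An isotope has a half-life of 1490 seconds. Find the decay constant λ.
λ = ln(2)/t½ = 4.652e-4 second⁻¹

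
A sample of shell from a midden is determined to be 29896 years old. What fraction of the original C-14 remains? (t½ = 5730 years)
N/N₀ = (1/2)^(t/t½) = 0.02688 = 2.69%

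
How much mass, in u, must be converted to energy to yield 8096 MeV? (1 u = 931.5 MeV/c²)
m = E/c² = 8.691 u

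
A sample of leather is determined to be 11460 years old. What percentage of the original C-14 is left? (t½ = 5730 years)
N/N₀ = (1/2)^(t/t½) = 0.25 = 25%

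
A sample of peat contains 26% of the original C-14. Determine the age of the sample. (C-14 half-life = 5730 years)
Age = t½ × log₂(1/ratio) = 11140 years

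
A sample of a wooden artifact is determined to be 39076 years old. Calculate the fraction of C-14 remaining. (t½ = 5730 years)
N/N₀ = (1/2)^(t/t½) = 0.008853 = 0.885%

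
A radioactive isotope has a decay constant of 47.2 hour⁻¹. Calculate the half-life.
t½ = ln(2)/λ = 0.01469 hours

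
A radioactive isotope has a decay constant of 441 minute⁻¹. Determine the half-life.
t½ = ln(2)/λ = 0.001572 minutes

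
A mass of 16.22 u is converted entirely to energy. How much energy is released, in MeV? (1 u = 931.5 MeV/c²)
E = mc² = 15110 MeV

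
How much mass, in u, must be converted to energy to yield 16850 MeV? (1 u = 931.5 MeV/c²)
m = E/c² = 18.09 u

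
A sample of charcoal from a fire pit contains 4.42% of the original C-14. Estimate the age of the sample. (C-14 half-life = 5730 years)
Age = t½ × log₂(1/ratio) = 25780 years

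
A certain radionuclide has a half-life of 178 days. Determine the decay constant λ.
λ = ln(2)/t½ = 0.003894 day⁻¹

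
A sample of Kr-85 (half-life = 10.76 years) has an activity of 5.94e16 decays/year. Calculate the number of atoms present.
N = A/λ = 9.221e17 atoms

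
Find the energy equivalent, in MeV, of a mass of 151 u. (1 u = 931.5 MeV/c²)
E = mc² = 1.407e5 MeV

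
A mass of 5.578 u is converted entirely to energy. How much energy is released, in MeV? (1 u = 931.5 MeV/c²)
E = mc² = 5196 MeV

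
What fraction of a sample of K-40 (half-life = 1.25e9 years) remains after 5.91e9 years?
N/N₀ = (1/2)^(t/t½) = 0.03773 = 3.77%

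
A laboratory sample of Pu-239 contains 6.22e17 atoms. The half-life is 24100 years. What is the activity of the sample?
A = λN = 1.789e13 decays/year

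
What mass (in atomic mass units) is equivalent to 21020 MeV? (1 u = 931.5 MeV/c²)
m = E/c² = 22.57 u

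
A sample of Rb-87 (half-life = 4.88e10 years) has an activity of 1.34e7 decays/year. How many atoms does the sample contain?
N = A/λ = 9.434e17 atoms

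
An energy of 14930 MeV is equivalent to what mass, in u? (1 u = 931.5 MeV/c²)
m = E/c² = 16.03 u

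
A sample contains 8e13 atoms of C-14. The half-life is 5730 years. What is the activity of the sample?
A = λN = 9.677e9 decays/year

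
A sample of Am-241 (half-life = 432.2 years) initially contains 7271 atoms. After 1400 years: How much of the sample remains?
N = N₀(1/2)^(t/t½) = 770 atoms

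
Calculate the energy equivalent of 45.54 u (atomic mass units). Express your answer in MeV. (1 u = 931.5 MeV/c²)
E = mc² = 42420 MeV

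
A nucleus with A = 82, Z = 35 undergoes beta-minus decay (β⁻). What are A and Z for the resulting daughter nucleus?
Daughter: A = 82, Z = 36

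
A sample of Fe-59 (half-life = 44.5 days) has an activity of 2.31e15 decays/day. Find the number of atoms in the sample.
N = A/λ = 1.483e17 atoms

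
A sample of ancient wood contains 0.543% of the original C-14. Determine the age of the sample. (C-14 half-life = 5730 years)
Age = t½ × log₂(1/ratio) = 43120 years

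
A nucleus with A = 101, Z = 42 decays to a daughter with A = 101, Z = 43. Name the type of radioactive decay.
ΔA = 0, ΔZ = +1 ⇒ beta-minus decay (β⁻)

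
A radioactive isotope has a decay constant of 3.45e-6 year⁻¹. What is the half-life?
t½ = ln(2)/λ = 2.009e5 years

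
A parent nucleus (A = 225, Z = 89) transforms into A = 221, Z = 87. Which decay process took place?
ΔA = -4, ΔZ = -2 ⇒ alpha decay (α)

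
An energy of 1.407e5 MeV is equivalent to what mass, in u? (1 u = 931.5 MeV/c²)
m = E/c² = 151 u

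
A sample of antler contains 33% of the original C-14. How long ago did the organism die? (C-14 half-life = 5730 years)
Age = t½ × log₂(1/ratio) = 9165 years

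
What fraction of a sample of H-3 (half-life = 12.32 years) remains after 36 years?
N/N₀ = (1/2)^(t/t½) = 0.1319 = 13.2%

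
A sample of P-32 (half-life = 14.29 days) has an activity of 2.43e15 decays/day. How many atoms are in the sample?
N = A/λ = 5.01e16 atoms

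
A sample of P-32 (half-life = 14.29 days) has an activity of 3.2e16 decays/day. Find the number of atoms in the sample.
N = A/λ = 6.597e17 atoms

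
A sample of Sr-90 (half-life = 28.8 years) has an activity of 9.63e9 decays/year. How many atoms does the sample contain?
N = A/λ = 4.001e11 atoms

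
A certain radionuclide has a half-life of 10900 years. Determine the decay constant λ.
λ = ln(2)/t½ = 6.359e-5 year⁻¹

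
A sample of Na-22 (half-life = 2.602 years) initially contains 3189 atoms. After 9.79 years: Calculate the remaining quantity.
N = N₀(1/2)^(t/t½) = 235 atoms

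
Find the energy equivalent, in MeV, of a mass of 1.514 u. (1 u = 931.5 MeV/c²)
E = mc² = 1410 MeV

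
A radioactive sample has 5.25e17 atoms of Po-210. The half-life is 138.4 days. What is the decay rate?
A = λN = 2.629e15 decays/day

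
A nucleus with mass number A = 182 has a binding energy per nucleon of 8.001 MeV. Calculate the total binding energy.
B.E. = 8.001 × 182 = 1456 MeV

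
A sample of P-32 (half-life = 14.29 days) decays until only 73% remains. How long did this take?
t = t½ × log₂(N₀/N) = 6.488 days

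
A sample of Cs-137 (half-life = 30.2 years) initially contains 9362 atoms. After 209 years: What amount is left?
N = N₀(1/2)^(t/t½) = 77.28 atoms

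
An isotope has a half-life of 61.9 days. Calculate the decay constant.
λ = ln(2)/t½ = 0.0112 day⁻¹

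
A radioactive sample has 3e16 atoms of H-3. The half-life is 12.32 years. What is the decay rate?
A = λN = 1.688e15 decays/year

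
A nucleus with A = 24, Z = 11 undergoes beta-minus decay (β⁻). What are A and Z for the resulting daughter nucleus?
Daughter: A = 24, Z = 12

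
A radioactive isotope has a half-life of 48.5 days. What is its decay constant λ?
λ = ln(2)/t½ = 0.01429 day⁻¹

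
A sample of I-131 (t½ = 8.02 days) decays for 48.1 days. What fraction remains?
N/N₀ = (1/2)^(t/t½) = 0.01565 = 1.57%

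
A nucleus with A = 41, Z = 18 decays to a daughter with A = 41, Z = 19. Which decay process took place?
ΔA = 0, ΔZ = +1 ⇒ beta-minus decay (β⁻)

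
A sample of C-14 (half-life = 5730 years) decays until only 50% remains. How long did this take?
t = t½ × log₂(N₀/N) = 5730 years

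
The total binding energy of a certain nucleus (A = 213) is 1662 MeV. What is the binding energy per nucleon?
B.E./A = 1662/213 = 7.803 MeV/nucleon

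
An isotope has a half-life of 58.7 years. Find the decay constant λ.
λ = ln(2)/t½ = 0.01181 year⁻¹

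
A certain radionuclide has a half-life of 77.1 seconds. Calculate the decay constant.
λ = ln(2)/t½ = 0.00899 second⁻¹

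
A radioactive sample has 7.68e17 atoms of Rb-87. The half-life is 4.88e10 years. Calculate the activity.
A = λN = 1.091e7 decays/year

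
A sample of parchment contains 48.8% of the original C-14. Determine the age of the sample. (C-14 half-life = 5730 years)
Age = t½ × log₂(1/ratio) = 5931 years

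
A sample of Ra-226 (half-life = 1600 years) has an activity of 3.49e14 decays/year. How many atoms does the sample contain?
N = A/λ = 8.056e17 atoms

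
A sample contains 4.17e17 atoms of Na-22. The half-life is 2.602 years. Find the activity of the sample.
A = λN = 1.111e17 decays/year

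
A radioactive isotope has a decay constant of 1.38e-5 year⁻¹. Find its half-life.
t½ = ln(2)/λ = 50230 years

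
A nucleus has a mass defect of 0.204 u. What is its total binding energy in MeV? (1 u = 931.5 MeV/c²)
B.E. = Δm × 931.5 = 190 MeV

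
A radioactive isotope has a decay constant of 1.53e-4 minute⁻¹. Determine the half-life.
t½ = ln(2)/λ = 4530 minutes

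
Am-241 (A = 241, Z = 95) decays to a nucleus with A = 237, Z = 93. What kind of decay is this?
ΔA = -4, ΔZ = -2 ⇒ alpha decay (α)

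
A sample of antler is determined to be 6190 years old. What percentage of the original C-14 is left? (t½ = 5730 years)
N/N₀ = (1/2)^(t/t½) = 0.4729 = 47.3%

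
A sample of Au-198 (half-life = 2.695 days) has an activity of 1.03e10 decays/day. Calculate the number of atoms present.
N = A/λ = 4.005e10 atoms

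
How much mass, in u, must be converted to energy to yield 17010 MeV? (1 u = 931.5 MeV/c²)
m = E/c² = 18.26 u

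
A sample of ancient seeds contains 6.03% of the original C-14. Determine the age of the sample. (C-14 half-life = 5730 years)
Age = t½ × log₂(1/ratio) = 23220 years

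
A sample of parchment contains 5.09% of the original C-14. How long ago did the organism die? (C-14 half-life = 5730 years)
Age = t½ × log₂(1/ratio) = 24620 years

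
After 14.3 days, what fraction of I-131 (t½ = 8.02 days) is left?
N/N₀ = (1/2)^(t/t½) = 0.2906 = 29.1%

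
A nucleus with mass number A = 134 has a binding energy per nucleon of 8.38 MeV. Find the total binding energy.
B.E. = 8.38 × 134 = 1123 MeV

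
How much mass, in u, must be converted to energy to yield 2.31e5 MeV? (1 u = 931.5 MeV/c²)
m = E/c² = 248 u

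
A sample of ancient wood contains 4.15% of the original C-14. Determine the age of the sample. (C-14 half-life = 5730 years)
Age = t½ × log₂(1/ratio) = 26300 years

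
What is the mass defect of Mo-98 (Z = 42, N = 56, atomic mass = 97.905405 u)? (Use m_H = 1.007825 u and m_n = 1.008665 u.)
Δm = Z·m_H + N·m_n − M = 0.9085 u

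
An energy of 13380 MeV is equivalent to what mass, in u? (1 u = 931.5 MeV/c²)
m = E/c² = 14.36 u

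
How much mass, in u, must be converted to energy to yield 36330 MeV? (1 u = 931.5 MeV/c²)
m = E/c² = 39 u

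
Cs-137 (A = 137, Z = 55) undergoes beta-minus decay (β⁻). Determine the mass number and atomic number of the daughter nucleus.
Daughter: A = 137, Z = 56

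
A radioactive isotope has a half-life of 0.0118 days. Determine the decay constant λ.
λ = ln(2)/t½ = 58.74 day⁻¹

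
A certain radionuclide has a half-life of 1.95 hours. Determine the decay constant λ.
λ = ln(2)/t½ = 0.3555 hour⁻¹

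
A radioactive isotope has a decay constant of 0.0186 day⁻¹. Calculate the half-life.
t½ = ln(2)/λ = 37.27 days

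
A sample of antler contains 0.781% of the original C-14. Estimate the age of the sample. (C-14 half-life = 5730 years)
Age = t½ × log₂(1/ratio) = 40110 years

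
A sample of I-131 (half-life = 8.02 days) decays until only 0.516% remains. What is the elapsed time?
t = t½ × log₂(N₀/N) = 60.94 days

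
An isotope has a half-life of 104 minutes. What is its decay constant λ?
λ = ln(2)/t½ = 0.006665 minute⁻¹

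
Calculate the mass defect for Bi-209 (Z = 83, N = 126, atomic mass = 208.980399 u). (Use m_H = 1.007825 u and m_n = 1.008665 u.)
Δm = Z·m_H + N·m_n − M = 1.761 u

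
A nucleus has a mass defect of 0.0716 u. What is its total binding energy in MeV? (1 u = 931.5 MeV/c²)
B.E. = Δm × 931.5 = 66.7 MeV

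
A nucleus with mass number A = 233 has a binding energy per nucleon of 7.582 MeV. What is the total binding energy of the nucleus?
B.E. = 7.582 × 233 = 1767 MeV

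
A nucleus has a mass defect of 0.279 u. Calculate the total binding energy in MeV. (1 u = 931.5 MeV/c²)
B.E. = Δm × 931.5 = 259.9 MeV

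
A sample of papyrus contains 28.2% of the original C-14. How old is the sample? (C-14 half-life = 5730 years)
Age = t½ × log₂(1/ratio) = 10460 years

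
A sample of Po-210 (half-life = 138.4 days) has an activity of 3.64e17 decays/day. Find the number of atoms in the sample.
N = A/λ = 7.268e19 atoms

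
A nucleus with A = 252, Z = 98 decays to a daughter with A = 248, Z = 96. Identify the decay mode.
ΔA = -4, ΔZ = -2 ⇒ alpha decay (α)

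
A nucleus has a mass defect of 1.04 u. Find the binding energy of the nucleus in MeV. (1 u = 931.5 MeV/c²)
B.E. = Δm × 931.5 = 968.8 MeV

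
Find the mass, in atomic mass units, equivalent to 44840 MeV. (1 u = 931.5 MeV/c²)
m = E/c² = 48.14 u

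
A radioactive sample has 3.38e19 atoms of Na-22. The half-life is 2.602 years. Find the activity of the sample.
A = λN = 9.004e18 decays/year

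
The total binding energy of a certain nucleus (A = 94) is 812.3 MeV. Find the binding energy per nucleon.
B.E./A = 812.3/94 = 8.641 MeV/nucleon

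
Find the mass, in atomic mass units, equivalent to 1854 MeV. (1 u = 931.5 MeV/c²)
m = E/c² = 1.99 u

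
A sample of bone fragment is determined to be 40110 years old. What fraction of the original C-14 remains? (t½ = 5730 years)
N/N₀ = (1/2)^(t/t½) = 0.007812 = 0.781%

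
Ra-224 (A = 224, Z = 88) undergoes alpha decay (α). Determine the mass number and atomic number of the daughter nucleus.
Daughter: A = 220, Z = 86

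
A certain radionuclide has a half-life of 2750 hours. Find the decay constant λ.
λ = ln(2)/t½ = 2.521e-4 hour⁻¹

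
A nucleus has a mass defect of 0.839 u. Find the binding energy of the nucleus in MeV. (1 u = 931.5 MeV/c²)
B.E. = Δm × 931.5 = 781.5 MeV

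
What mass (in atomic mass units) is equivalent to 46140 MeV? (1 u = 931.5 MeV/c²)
m = E/c² = 49.53 u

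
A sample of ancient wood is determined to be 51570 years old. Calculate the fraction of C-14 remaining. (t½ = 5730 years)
N/N₀ = (1/2)^(t/t½) = 0.001953 = 0.195%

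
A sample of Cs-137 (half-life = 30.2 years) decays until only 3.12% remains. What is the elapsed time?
t = t½ × log₂(N₀/N) = 151.1 years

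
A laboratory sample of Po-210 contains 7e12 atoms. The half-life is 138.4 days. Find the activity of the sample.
A = λN = 3.506e10 decays/day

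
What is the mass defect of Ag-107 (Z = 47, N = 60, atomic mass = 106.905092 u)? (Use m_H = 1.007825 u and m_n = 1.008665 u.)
Δm = Z·m_H + N·m_n − M = 0.9826 u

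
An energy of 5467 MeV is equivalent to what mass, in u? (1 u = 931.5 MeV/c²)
m = E/c² = 5.869 u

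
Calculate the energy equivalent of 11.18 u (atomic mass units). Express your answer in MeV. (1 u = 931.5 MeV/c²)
E = mc² = 10410 MeV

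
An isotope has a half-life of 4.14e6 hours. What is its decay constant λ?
λ = ln(2)/t½ = 1.674e-7 hour⁻¹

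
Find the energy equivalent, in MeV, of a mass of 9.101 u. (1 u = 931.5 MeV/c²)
E = mc² = 8478 MeV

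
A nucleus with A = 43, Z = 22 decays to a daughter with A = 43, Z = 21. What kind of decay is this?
ΔA = 0, ΔZ = -1 ⇒ beta-plus decay (β⁺) or electron capture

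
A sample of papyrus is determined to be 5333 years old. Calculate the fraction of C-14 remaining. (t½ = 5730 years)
N/N₀ = (1/2)^(t/t½) = 0.5246 = 52.5%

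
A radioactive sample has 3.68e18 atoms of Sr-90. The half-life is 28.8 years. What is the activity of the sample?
A = λN = 8.857e16 decays/year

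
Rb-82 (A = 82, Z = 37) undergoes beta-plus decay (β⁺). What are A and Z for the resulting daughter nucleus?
Daughter: A = 82, Z = 36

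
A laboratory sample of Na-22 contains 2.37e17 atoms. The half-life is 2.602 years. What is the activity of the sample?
A = λN = 6.313e16 decays/year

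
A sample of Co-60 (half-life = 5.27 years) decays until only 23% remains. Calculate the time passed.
t = t½ × log₂(N₀/N) = 11.17 years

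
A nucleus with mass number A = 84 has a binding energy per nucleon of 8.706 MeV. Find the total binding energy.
B.E. = 8.706 × 84 = 731.3 MeV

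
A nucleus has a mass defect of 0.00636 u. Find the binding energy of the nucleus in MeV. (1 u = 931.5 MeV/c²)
B.E. = Δm × 931.5 = 5.924 MeV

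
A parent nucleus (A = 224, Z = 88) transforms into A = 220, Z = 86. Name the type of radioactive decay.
ΔA = -4, ΔZ = -2 ⇒ alpha decay (α)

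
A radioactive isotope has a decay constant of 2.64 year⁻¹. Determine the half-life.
t½ = ln(2)/λ = 0.2626 years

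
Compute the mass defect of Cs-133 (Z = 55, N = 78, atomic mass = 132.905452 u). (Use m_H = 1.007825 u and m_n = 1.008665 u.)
Δm = Z·m_H + N·m_n − M = 1.201 u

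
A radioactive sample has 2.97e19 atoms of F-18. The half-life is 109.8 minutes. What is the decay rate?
A = λN = 1.875e17 decays/minute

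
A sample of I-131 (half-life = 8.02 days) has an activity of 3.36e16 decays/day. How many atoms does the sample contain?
N = A/λ = 3.888e17 atoms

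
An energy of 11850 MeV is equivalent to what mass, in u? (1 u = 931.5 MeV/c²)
m = E/c² = 12.72 u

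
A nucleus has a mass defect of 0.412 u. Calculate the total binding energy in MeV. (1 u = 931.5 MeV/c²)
B.E. = Δm × 931.5 = 383.8 MeV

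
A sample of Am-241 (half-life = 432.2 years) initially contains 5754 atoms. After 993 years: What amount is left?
N = N₀(1/2)^(t/t½) = 1170 atoms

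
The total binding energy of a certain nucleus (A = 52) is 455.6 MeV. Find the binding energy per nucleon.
B.E./A = 455.6/52 = 8.762 MeV/nucleon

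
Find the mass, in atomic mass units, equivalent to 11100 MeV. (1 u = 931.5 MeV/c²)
m = E/c² = 11.92 u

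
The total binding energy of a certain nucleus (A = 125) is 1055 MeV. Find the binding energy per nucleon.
B.E./A = 1055/125 = 8.44 MeV/nucleon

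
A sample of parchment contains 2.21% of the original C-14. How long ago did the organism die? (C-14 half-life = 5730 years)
Age = t½ × log₂(1/ratio) = 31510 years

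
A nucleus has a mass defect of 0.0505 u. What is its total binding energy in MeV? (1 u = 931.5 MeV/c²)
B.E. = Δm × 931.5 = 47.04 MeV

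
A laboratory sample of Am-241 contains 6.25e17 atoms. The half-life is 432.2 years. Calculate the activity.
A = λN = 1.002e15 decays/year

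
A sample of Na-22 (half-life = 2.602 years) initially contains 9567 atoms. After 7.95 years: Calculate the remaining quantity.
N = N₀(1/2)^(t/t½) = 1151 atoms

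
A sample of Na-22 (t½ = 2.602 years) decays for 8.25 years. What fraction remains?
N/N₀ = (1/2)^(t/t½) = 0.1111 = 11.1%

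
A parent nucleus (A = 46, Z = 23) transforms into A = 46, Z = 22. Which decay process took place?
ΔA = 0, ΔZ = -1 ⇒ beta-plus decay (β⁺) or electron capture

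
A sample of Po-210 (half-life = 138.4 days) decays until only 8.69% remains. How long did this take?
t = t½ × log₂(N₀/N) = 487.8 days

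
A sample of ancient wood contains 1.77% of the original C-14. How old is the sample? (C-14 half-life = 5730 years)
Age = t½ × log₂(1/ratio) = 33350 years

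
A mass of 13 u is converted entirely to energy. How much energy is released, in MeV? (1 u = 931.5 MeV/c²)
E = mc² = 12110 MeV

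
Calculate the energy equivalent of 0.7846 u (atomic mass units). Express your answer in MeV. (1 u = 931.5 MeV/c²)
E = mc² = 730.9 MeV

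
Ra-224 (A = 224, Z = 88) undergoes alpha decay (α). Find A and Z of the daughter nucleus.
Daughter: A = 220, Z = 86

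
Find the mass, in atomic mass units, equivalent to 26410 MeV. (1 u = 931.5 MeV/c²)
m = E/c² = 28.35 u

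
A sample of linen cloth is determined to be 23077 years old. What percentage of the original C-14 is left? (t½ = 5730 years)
N/N₀ = (1/2)^(t/t½) = 0.06132 = 6.13%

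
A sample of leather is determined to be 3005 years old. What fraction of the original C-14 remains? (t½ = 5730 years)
N/N₀ = (1/2)^(t/t½) = 0.6952 = 69.5%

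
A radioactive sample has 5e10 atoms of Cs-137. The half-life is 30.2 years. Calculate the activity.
A = λN = 1.148e9 decays/year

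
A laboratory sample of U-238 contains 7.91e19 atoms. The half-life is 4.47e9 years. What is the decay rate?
A = λN = 1.227e10 decays/year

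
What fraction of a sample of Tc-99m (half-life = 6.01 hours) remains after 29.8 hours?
N/N₀ = (1/2)^(t/t½) = 0.03216 = 3.22%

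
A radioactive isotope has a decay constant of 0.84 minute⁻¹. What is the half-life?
t½ = ln(2)/λ = 0.8252 minutes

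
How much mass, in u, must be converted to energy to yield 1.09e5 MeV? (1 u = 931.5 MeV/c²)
m = E/c² = 117 u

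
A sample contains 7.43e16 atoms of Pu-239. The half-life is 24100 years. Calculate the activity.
A = λN = 2.137e12 decays/year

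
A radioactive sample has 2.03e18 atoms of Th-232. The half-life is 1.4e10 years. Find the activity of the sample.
A = λN = 1.005e8 decays/year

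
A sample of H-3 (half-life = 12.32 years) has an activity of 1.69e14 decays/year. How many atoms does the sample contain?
N = A/λ = 3.004e15 atoms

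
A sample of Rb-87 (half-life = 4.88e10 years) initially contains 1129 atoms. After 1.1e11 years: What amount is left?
N = N₀(1/2)^(t/t½) = 236.7 atoms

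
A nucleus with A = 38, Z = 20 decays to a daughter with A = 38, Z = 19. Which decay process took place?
ΔA = 0, ΔZ = -1 ⇒ beta-plus decay (β⁺) or electron capture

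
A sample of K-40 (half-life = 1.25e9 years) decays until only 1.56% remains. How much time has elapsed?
t = t½ × log₂(N₀/N) = 7.503e9 years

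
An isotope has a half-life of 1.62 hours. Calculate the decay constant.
λ = ln(2)/t½ = 0.4279 hour⁻¹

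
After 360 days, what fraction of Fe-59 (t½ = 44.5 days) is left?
N/N₀ = (1/2)^(t/t½) = 0.00367 = 0.367%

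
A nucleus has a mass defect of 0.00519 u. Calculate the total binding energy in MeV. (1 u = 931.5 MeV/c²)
B.E. = Δm × 931.5 = 4.834 MeV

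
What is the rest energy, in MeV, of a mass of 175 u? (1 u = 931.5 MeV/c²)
E = mc² = 1.63e5 MeV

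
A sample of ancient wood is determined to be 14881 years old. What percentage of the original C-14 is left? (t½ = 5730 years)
N/N₀ = (1/2)^(t/t½) = 0.1653 = 16.5%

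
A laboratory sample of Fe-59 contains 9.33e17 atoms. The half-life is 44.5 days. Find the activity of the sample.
A = λN = 1.453e16 decays/day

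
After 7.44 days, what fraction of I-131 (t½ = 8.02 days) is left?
N/N₀ = (1/2)^(t/t½) = 0.5257 = 52.6%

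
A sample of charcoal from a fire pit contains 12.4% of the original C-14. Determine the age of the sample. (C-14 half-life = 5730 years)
Age = t½ × log₂(1/ratio) = 17260 years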